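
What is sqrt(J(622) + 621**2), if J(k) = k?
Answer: sqrt(386263) ≈ 621.50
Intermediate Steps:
sqrt(J(622) + 621**2) = sqrt(622 + 621**2) = sqrt(622 + 385641) = sqrt(386263)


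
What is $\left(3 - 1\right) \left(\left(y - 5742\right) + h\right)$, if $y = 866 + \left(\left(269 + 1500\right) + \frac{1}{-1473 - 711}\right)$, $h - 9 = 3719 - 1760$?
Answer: $- \frac{2487577}{1092} \approx -2278.0$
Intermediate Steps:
$h = 1968$ ($h = 9 + \left(3719 - 1760\right) = 9 + 1959 = 1968$)
$y = \frac{5754839}{2184}$ ($y = 866 + \left(1769 + \frac{1}{-2184}\right) = 866 + \left(1769 - \frac{1}{2184}\right) = 866 + \frac{3863495}{2184} = \frac{5754839}{2184} \approx 2635.0$)
$\left(3 - 1\right) \left(\left(y - 5742\right) + h\right) = \left(3 - 1\right) \left(\left(\frac{5754839}{2184} - 5742\right) + 1968\right) = \left(3 - 1\right) \left(- \frac{6785689}{2184} + 1968\right) = 2 \left(- \frac{2487577}{2184}\right) = - \frac{2487577}{1092}$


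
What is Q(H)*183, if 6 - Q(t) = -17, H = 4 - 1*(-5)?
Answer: 4209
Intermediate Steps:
H = 9 (H = 4 + 5 = 9)
Q(t) = 23 (Q(t) = 6 - 1*(-17) = 6 + 17 = 23)
Q(H)*183 = 23*183 = 4209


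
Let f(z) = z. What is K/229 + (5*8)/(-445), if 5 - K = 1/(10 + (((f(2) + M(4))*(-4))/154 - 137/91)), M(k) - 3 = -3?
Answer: -11810626/172239831 ≈ -0.068571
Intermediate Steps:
M(k) = 0 (M(k) = 3 - 3 = 0)
K = 41254/8451 (K = 5 - 1/(10 + (((2 + 0)*(-4))/154 - 137/91)) = 5 - 1/(10 + ((2*(-4))*(1/154) - 137*1/91)) = 5 - 1/(10 + (-8*1/154 - 137/91)) = 5 - 1/(10 + (-4/77 - 137/91)) = 5 - 1/(10 - 1559/1001) = 5 - 1/8451/1001 = 5 - 1*1001/8451 = 5 - 1001/8451 = 41254/8451 ≈ 4.8816)
K/229 + (5*8)/(-445) = (41254/8451)/229 + (5*8)/(-445) = (41254/8451)*(1/229) + 40*(-1/445) = 41254/1935279 - 8/89 = -11810626/172239831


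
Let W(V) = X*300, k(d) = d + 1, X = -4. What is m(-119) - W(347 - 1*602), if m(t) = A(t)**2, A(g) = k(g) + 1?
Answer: 14889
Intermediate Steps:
k(d) = 1 + d
A(g) = 2 + g (A(g) = (1 + g) + 1 = 2 + g)
m(t) = (2 + t)**2
W(V) = -1200 (W(V) = -4*300 = -1200)
m(-119) - W(347 - 1*602) = (2 - 119)**2 - 1*(-1200) = (-117)**2 + 1200 = 13689 + 1200 = 14889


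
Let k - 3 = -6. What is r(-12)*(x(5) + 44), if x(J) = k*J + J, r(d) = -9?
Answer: -306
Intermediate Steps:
k = -3 (k = 3 - 6 = -3)
x(J) = -2*J (x(J) = -3*J + J = -2*J)
r(-12)*(x(5) + 44) = -9*(-2*5 + 44) = -9*(-10 + 44) = -9*34 = -306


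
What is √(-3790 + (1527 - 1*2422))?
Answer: I*√4685 ≈ 68.447*I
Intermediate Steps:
√(-3790 + (1527 - 1*2422)) = √(-3790 + (1527 - 2422)) = √(-3790 - 895) = √(-4685) = I*√4685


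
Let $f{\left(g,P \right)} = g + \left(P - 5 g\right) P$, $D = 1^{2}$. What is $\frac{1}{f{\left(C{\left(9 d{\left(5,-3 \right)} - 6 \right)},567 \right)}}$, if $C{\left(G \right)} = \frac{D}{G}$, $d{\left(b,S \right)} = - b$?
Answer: $\frac{51}{16398773} \approx 3.11 \cdot 10^{-6}$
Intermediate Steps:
$D = 1$
$C{\left(G \right)} = \frac{1}{G}$ ($C{\left(G \right)} = 1 \frac{1}{G} = \frac{1}{G}$)
$f{\left(g,P \right)} = g + P \left(P - 5 g\right)$
$\frac{1}{f{\left(C{\left(9 d{\left(5,-3 \right)} - 6 \right)},567 \right)}} = \frac{1}{\frac{1}{9 \left(\left(-1\right) 5\right) - 6} + 567^{2} - \frac{2835}{9 \left(\left(-1\right) 5\right) - 6}} = \frac{1}{\frac{1}{9 \left(-5\right) - 6} + 321489 - \frac{2835}{9 \left(-5\right) - 6}} = \frac{1}{\frac{1}{-45 - 6} + 321489 - \frac{2835}{-45 - 6}} = \frac{1}{\frac{1}{-51} + 321489 - \frac{2835}{-51}} = \frac{1}{- \frac{1}{51} + 321489 - 2835 \left(- \frac{1}{51}\right)} = \frac{1}{- \frac{1}{51} + 321489 + \frac{945}{17}} = \frac{1}{\frac{16398773}{51}} = \frac{51}{16398773}$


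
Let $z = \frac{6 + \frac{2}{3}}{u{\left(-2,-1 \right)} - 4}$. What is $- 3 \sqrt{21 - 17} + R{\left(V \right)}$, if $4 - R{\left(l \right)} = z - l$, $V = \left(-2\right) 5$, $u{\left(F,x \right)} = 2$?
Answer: $- \frac{26}{3} \approx -8.6667$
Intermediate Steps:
$V = -10$
$z = - \frac{10}{3}$ ($z = \frac{6 + \frac{2}{3}}{2 - 4} = \frac{6 + 2 \cdot \frac{1}{3}}{-2} = \left(6 + \frac{2}{3}\right) \left(- \frac{1}{2}\right) = \frac{20}{3} \left(- \frac{1}{2}\right) = - \frac{10}{3} \approx -3.3333$)
$R{\left(l \right)} = \frac{22}{3} + l$ ($R{\left(l \right)} = 4 - \left(- \frac{10}{3} - l\right) = 4 + \left(\frac{10}{3} + l\right) = \frac{22}{3} + l$)
$- 3 \sqrt{21 - 17} + R{\left(V \right)} = - 3 \sqrt{21 - 17} + \left(\frac{22}{3} - 10\right) = - 3 \sqrt{4} - \frac{8}{3} = \left(-3\right) 2 - \frac{8}{3} = -6 - \frac{8}{3} = - \frac{26}{3}$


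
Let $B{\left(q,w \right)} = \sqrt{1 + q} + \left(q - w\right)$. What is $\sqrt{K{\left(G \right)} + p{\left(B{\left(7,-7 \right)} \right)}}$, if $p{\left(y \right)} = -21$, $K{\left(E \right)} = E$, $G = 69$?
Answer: $4 \sqrt{3} \approx 6.9282$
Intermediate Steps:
$B{\left(q,w \right)} = q + \sqrt{1 + q} - w$
$\sqrt{K{\left(G \right)} + p{\left(B{\left(7,-7 \right)} \right)}} = \sqrt{69 - 21} = \sqrt{48} = 4 \sqrt{3}$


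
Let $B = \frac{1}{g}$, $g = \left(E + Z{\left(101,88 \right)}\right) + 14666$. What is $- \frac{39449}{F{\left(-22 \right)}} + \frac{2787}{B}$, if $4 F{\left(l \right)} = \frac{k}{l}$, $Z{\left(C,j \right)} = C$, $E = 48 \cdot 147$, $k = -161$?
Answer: $\frac{9788661349}{161} \approx 6.0799 \cdot 10^{7}$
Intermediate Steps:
$E = 7056$
$F{\left(l \right)} = - \frac{161}{4 l}$ ($F{\left(l \right)} = \frac{\left(-161\right) \frac{1}{l}}{4} = - \frac{161}{4 l}$)
$g = 21823$ ($g = \left(7056 + 101\right) + 14666 = 7157 + 14666 = 21823$)
$B = \frac{1}{21823} \approx 4.5823 \cdot 10^{-5}$
$- \frac{39449}{F{\left(-22 \right)}} + \frac{2787}{B} = - \frac{39449}{\left(- \frac{161}{4}\right) \frac{1}{-22}} + 2787 \frac{1}{\frac{1}{21823}} = - \frac{39449}{\left(- \frac{161}{4}\right) \left(- \frac{1}{22}\right)} + 2787 \cdot 21823 = - \frac{39449}{\frac{161}{88}} + 60820701 = \left(-39449\right) \frac{88}{161} + 60820701 = - \frac{3471512}{161} + 60820701 = \frac{9788661349}{161}$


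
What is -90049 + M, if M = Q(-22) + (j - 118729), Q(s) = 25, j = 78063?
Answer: -130690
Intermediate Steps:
M = -40641 (M = 25 + (78063 - 118729) = 25 - 40666 = -40641)
-90049 + M = -90049 - 40641 = -130690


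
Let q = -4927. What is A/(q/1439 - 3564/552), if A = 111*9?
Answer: -66127806/654025 ≈ -101.11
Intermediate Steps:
A = 999
A/(q/1439 - 3564/552) = 999/(-4927/1439 - 3564/552) = 999/(-4927*1/1439 - 3564*1/552) = 999/(-4927/1439 - 297/46) = 999/(-654025/66194) = 999*(-66194/654025) = -66127806/654025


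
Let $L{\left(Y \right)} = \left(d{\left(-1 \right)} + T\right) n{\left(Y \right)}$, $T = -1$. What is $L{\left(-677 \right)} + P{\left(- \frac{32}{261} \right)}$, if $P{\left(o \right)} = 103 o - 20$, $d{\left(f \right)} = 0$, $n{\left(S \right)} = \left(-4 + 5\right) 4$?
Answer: $- \frac{9560}{261} \approx -36.628$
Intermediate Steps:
$n{\left(S \right)} = 4$ ($n{\left(S \right)} = 1 \cdot 4 = 4$)
$P{\left(o \right)} = -20 + 103 o$
$L{\left(Y \right)} = -4$ ($L{\left(Y \right)} = \left(0 - 1\right) 4 = \left(-1\right) 4 = -4$)
$L{\left(-677 \right)} + P{\left(- \frac{32}{261} \right)} = -4 - \left(20 - 103 \left(- \frac{32}{261}\right)\right) = -4 - \left(20 - 103 \left(\left(-32\right) \frac{1}{261}\right)\right) = -4 + \left(-20 + 103 \left(- \frac{32}{261}\right)\right) = -4 - \frac{8516}{261} = - \frac{9560}{261}$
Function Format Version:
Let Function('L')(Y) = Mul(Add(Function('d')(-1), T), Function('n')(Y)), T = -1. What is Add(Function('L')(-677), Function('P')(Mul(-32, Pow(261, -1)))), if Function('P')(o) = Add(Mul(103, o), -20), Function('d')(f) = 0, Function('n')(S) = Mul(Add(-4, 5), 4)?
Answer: Rational(-9560, 261) ≈ -36.628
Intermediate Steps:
Function('n')(S) = 4 (Function('n')(S) = Mul(1, 4) = 4)
Function('P')(o) = Add(-20, Mul(103, o))
Function('L')(Y) = -4 (Function('L')(Y) = Mul(Add(0, -1), 4) = Mul(-1, 4) = -4)
Add(Function('L')(-677), Function('P')(Mul(-32, Pow(261, -1)))) = Add(-4, Add(-20, Mul(103, Mul(-32, Pow(261, -1))))) = Add(-4, Add(-20, Mul(103, Mul(-32, Rational(1, 261))))) = Add(-4, Add(-20, Mul(103, Rational(-32, 261)))) = Add(-4, Add(-20, Rational(-3296, 261))) = Add(-4, Rational(-8516, 261)) = Rational(-9560, 261)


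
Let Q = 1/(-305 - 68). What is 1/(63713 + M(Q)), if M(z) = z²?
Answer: 139129/8864325978 ≈ 1.5695e-5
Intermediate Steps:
Q = -1/373 (Q = 1/(-373) = -1/373 ≈ -0.0026810)
1/(63713 + M(Q)) = 1/(63713 + (-1/373)²) = 1/(63713 + 1/139129) = 1/(8864325978/139129) = 139129/8864325978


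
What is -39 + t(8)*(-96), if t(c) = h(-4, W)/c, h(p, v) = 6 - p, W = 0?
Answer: -159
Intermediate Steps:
t(c) = 10/c (t(c) = (6 - 1*(-4))/c = (6 + 4)/c = 10/c)
-39 + t(8)*(-96) = -39 + (10/8)*(-96) = -39 + (10*(1/8))*(-96) = -39 + (5/4)*(-96) = -39 - 120 = -159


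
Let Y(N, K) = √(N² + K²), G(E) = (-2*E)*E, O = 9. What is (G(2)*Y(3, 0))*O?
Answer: -216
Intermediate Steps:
G(E) = -2*E²
Y(N, K) = √(K² + N²)
(G(2)*Y(3, 0))*O = ((-2*2²)*√(0² + 3²))*9 = ((-2*4)*√(0 + 9))*9 = -8*√9*9 = -8*3*9 = -24*9 = -216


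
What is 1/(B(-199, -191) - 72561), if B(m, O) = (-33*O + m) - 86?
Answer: -1/66543 ≈ -1.5028e-5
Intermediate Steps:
B(m, O) = -86 + m - 33*O (B(m, O) = (m - 33*O) - 86 = -86 + m - 33*O)
1/(B(-199, -191) - 72561) = 1/((-86 - 199 - 33*(-191)) - 72561) = 1/((-86 - 199 + 6303) - 72561) = 1/(6018 - 72561) = 1/(-66543) = -1/66543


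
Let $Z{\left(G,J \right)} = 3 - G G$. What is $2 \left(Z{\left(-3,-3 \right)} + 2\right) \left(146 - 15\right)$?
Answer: $-1048$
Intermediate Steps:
$Z{\left(G,J \right)} = 3 - G^{2}$
$2 \left(Z{\left(-3,-3 \right)} + 2\right) \left(146 - 15\right) = 2 \left(\left(3 - \left(-3\right)^{2}\right) + 2\right) \left(146 - 15\right) = 2 \left(\left(3 - 9\right) + 2\right) 131 = 2 \left(-6 + 2\right) 131 = 2 \left(-4\right) 131 = \left(-8\right) 131 = -1048$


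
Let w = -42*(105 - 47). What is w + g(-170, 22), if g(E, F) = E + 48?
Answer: -2558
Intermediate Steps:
w = -2436 (w = -42*58 = -2436)
g(E, F) = 48 + E
w + g(-170, 22) = -2436 + (48 - 170) = -2436 - 122 = -2558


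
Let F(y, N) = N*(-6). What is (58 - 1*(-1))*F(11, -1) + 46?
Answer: 400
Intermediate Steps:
F(y, N) = -6*N
(58 - 1*(-1))*F(11, -1) + 46 = (58 - 1*(-1))*(-6*(-1)) + 46 = (58 + 1)*6 + 46 = 59*6 + 46 = 354 + 46 = 400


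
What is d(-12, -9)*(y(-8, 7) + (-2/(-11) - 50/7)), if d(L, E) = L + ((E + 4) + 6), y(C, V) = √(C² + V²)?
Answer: 536/7 - 11*√113 ≈ -40.360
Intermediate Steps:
d(L, E) = 10 + E + L (d(L, E) = L + ((4 + E) + 6) = L + (10 + E) = 10 + E + L)
d(-12, -9)*(y(-8, 7) + (-2/(-11) - 50/7)) = (10 - 9 - 12)*(√((-8)² + 7²) + (-2/(-11) - 50/7)) = -11*(√(64 + 49) + (-2*(-1/11) - 50*⅐)) = -11*(√113 + (2/11 - 50/7)) = -11*(√113 - 536/77) = -11*(-536/77 + √113) = 536/7 - 11*√113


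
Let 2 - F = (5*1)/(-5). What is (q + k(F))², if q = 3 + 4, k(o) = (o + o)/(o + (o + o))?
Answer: 529/9 ≈ 58.778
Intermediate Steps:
F = 3 (F = 2 - 5*1/(-5) = 2 - 5*(-1)/5 = 2 - 1*(-1) = 2 + 1 = 3)
k(o) = ⅔ (k(o) = (2*o)/(o + 2*o) = (2*o)/((3*o)) = (2*o)*(1/(3*o)) = ⅔)
q = 7
(q + k(F))² = (7 + ⅔)² = (23/3)² = 529/9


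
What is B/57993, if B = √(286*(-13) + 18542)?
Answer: 2*√3706/57993 ≈ 0.0020995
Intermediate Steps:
B = 2*√3706 (B = √(-3718 + 18542) = √14824 = 2*√3706 ≈ 121.75)
B/57993 = (2*√3706)/57993 = (2*√3706)*(1/57993) = 2*√3706/57993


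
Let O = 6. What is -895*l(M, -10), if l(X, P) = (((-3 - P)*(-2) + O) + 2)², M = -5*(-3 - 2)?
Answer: -32220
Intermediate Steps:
M = 25 (M = -5*(-5) = 25)
l(X, P) = (14 + 2*P)² (l(X, P) = (((-3 - P)*(-2) + 6) + 2)² = (((6 + 2*P) + 6) + 2)² = ((12 + 2*P) + 2)² = (14 + 2*P)²)
-895*l(M, -10) = -3580*(7 - 10)² = -3580*(-3)² = -3580*9 = -895*36 = -32220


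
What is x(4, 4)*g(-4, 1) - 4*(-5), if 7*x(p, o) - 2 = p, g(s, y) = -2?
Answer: 128/7 ≈ 18.286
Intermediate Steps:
x(p, o) = 2/7 + p/7
x(4, 4)*g(-4, 1) - 4*(-5) = (2/7 + (⅐)*4)*(-2) - 4*(-5) = (2/7 + 4/7)*(-2) + 20 = (6/7)*(-2) + 20 = -12/7 + 20 = 128/7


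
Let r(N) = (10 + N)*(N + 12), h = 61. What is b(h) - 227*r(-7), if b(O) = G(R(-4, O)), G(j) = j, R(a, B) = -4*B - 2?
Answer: -3651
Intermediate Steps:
R(a, B) = -2 - 4*B
b(O) = -2 - 4*O
r(N) = (10 + N)*(12 + N)
b(h) - 227*r(-7) = (-2 - 4*61) - 227*(120 + (-7)² + 22*(-7)) = (-2 - 244) - 227*(120 + 49 - 154) = -246 - 227*15 = -246 - 3405 = -3651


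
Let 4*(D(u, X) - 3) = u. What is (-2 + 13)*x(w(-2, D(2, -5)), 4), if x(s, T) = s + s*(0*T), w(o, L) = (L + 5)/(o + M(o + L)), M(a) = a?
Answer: -187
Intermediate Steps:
D(u, X) = 3 + u/4
w(o, L) = (5 + L)/(L + 2*o) (w(o, L) = (L + 5)/(o + (o + L)) = (5 + L)/(o + (L + o)) = (5 + L)/(L + 2*o))
x(s, T) = s (x(s, T) = s + s*0 = s + 0 = s)
(-2 + 13)*x(w(-2, D(2, -5)), 4) = (-2 + 13)*((5 + (3 + (¼)*2))/((3 + (¼)*2) + 2*(-2))) = 11*((5 + (3 + ½))/((3 + ½) - 4)) = 11*((5 + 7/2)/(7/2 - 4)) = 11*((17/2)/(-½)) = 11*(-2*17/2) = 11*(-17) = -187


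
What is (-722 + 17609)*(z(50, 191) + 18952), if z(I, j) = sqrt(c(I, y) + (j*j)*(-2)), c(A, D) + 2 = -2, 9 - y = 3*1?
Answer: 320042424 + 16887*I*sqrt(72966) ≈ 3.2004e+8 + 4.5616e+6*I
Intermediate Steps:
y = 6 (y = 9 - 3 = 6)
c(A, D) = -4 (c(A, D) = -2 - 2 = -4)
z(I, j) = sqrt(-4 - 2*j**2) (z(I, j) = sqrt(-4 + (j*j)*(-2)) = sqrt(-4 + j**2*(-2)) = sqrt(-4 - 2*j**2))
(-722 + 17609)*(z(50, 191) + 18952) = (-722 + 17609)*(sqrt(-4 - 2*191**2) + 18952) = 16887*(sqrt(-4 - 2*36481) + 18952) = 16887*(sqrt(-4 - 72962) + 18952) = 16887*(sqrt(-72966) + 18952) = 16887*(I*sqrt(72966) + 18952) = 16887*(18952 + I*sqrt(72966)) = 320042424 + 16887*I*sqrt(72966)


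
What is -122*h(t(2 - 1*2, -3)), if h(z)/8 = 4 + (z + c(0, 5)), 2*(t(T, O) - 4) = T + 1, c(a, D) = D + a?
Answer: -13176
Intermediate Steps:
t(T, O) = 9/2 + T/2 (t(T, O) = 4 + (T + 1)/2 = 4 + (1 + T)/2 = 4 + (½ + T/2) = 9/2 + T/2)
h(z) = 72 + 8*z (h(z) = 8*(4 + (z + (5 + 0))) = 8*(4 + (z + 5)) = 8*(4 + (5 + z)) = 8*(9 + z) = 72 + 8*z)
-122*h(t(2 - 1*2, -3)) = -122*(72 + 8*(9/2 + (2 - 1*2)/2)) = -122*(72 + 8*(9/2 + (2 - 2)/2)) = -122*(72 + 8*(9/2 + (½)*0)) = -122*(72 + 8*(9/2 + 0)) = -122*(72 + 8*(9/2)) = -122*(72 + 36) = -122*108 = -13176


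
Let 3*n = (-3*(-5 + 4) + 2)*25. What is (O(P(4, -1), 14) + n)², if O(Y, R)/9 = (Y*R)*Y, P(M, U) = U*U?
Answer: 253009/9 ≈ 28112.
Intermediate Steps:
P(M, U) = U²
O(Y, R) = 9*R*Y² (O(Y, R) = 9*((Y*R)*Y) = 9*((R*Y)*Y) = 9*(R*Y²) = 9*R*Y²)
n = 125/3 (n = ((-3*(-5 + 4) + 2)*25)/3 = ((-3*(-1) + 2)*25)/3 = ((3 + 2)*25)/3 = (5*25)/3 = (⅓)*125 = 125/3 ≈ 41.667)
(O(P(4, -1), 14) + n)² = (9*14*((-1)²)² + 125/3)² = (9*14*1² + 125/3)² = (9*14*1 + 125/3)² = (126 + 125/3)² = (503/3)² = 253009/9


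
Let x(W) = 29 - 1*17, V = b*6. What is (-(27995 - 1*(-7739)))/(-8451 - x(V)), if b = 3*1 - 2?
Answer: 35734/8463 ≈ 4.2224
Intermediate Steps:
b = 1 (b = 3 - 2 = 1)
V = 6 (V = 1*6 = 6)
x(W) = 12 (x(W) = 29 - 17 = 12)
(-(27995 - 1*(-7739)))/(-8451 - x(V)) = (-(27995 - 1*(-7739)))/(-8451 - 1*12) = (-(27995 + 7739))/(-8451 - 12) = -1*35734/(-8463) = -35734*(-1/8463) = 35734/8463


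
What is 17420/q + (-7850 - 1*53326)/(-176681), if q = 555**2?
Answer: 4384304084/10884433005 ≈ 0.40280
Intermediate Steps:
q = 308025
17420/q + (-7850 - 1*53326)/(-176681) = 17420/308025 + (-7850 - 1*53326)/(-176681) = 17420*(1/308025) + (-7850 - 53326)*(-1/176681) = 3484/61605 - 61176*(-1/176681) = 3484/61605 + 61176/176681 = 4384304084/10884433005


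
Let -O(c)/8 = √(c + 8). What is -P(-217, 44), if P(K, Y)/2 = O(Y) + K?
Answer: 434 + 32*√13 ≈ 549.38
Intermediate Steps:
O(c) = -8*√(8 + c) (O(c) = -8*√(c + 8) = -8*√(8 + c))
P(K, Y) = -16*√(8 + Y) + 2*K (P(K, Y) = 2*(-8*√(8 + Y) + K) = 2*(K - 8*√(8 + Y)) = -16*√(8 + Y) + 2*K)
-P(-217, 44) = -(-16*√(8 + 44) + 2*(-217)) = -(-32*√13 - 434) = -(-434 - 32*√13) = 434 + 32*√13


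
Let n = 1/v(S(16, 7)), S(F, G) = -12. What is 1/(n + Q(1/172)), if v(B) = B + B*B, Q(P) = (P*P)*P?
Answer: 167918784/1272145 ≈ 132.00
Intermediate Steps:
Q(P) = P**3 (Q(P) = P**2*P = P**3)
v(B) = B + B**2
n = 1/132 (n = 1/(-12*(1 - 12)) = 1/(-12*(-11)) = 1/132 ≈ 0.0075758)
1/(n + Q(1/172)) = 1/(1/132 + (1/172)**3) = 1/(1/132 + 1/5088448) = 1/(1272145/167918784) = 167918784/1272145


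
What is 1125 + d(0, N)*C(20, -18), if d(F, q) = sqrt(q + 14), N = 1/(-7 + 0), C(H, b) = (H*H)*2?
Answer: 1125 + 800*sqrt(679)/7 ≈ 4103.0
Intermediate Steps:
C(H, b) = 2*H**2 (C(H, b) = H**2*2 = 2*H**2)
N = -1/7 (N = 1/(-7) = -1/7 ≈ -0.14286)
d(F, q) = sqrt(14 + q)
1125 + d(0, N)*C(20, -18) = 1125 + sqrt(14 - 1/7)*(2*20**2) = 1125 + sqrt(97/7)*(2*400) = 1125 + (sqrt(679)/7)*800 = 1125 + 800*sqrt(679)/7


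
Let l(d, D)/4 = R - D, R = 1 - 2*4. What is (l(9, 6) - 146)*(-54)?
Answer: 10692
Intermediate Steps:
R = -7 (R = 1 - 8 = -7)
l(d, D) = -28 - 4*D (l(d, D) = 4*(-7 - D) = -28 - 4*D)
(l(9, 6) - 146)*(-54) = ((-28 - 4*6) - 146)*(-54) = ((-28 - 24) - 146)*(-54) = (-52 - 146)*(-54) = -198*(-54) = 10692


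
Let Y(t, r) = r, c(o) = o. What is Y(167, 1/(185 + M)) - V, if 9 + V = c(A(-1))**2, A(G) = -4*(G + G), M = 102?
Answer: -15784/287 ≈ -54.997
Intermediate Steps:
A(G) = -8*G
V = 55 (V = -9 + (-8*(-1))**2 = -9 + 8**2 = -9 + 64 = 55)
Y(167, 1/(185 + M)) - V = 1/(185 + 102) - 1*55 = 1/287 - 55 = -15784/287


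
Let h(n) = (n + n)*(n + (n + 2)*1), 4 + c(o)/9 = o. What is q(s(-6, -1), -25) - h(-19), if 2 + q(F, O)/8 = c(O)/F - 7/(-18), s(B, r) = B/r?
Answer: -15560/9 ≈ -1728.9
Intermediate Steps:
c(o) = -36 + 9*o
q(F, O) = -116/9 + 8*(-36 + 9*O)/F (q(F, O) = -16 + 8*((-36 + 9*O)/F - 7/(-18)) = -16 + 8*((-36 + 9*O)/F - 7*(-1/18)) = -16 + 8*((-36 + 9*O)/F + 7/18) = -16 + 8*(7/18 + (-36 + 9*O)/F) = -16 + (28/9 + 8*(-36 + 9*O)/F) = -116/9 + 8*(-36 + 9*O)/F)
h(n) = 2*n*(2 + 2*n) (h(n) = (2*n)*(n + (2 + n)*1) = (2*n)*(n + (2 + n)) = (2*n)*(2 + 2*n) = 2*n*(2 + 2*n))
q(s(-6, -1), -25) - h(-19) = 4*(-648 - (-174)/(-1) + 162*(-25))/(9*((-6/(-1)))) - 4*(-19)*(1 - 19) = 4*(-648 - (-174)*(-1) - 4050)/(9*((-6*(-1)))) - 4*(-19)*(-18) = (4/9)*(-648 - 29*6 - 4050)/6 - 1*1368 = (4/9)*(1/6)*(-648 - 174 - 4050) - 1368 = (4/9)*(1/6)*(-4872) - 1368 = -3248/9 - 1368 = -15560/9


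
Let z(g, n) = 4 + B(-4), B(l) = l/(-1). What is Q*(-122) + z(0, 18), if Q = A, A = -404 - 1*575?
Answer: 119446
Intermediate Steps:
B(l) = -l (B(l) = l*(-1) = -l)
A = -979 (A = -404 - 575 = -979)
Q = -979
z(g, n) = 8 (z(g, n) = 4 - 1*(-4) = 4 + 4 = 8)
Q*(-122) + z(0, 18) = -979*(-122) + 8 = 119438 + 8 = 119446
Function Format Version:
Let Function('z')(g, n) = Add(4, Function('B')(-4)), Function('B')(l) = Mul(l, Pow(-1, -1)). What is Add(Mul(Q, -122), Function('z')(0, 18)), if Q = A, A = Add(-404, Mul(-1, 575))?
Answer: 119446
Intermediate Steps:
Function('B')(l) = Mul(-1, l) (Function('B')(l) = Mul(l, -1) = Mul(-1, l))
A = -979 (A = Add(-404, -575) = -979)
Q = -979
Function('z')(g, n) = 8 (Function('z')(g, n) = Add(4, Mul(-1, -4)) = Add(4, 4) = 8)
Add(Mul(Q, -122), Function('z')(0, 18)) = Add(Mul(-979, -122), 8) = Add(119438, 8) = 119446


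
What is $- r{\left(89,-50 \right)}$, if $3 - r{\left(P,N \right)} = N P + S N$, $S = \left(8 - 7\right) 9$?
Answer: $-4903$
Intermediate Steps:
$S = 9$ ($S = \left(8 - 7\right) 9 = 1 \cdot 9 = 9$)
$r{\left(P,N \right)} = 3 - 9 N - N P$ ($r{\left(P,N \right)} = 3 - \left(N P + 9 N\right) = 3 - \left(9 N + N P\right) = 3 - 9 N - N P$)
$- r{\left(89,-50 \right)} = - (3 - -450 - \left(-50\right) 89) = - (3 + 450 + 4450) = \left(-1\right) 4903 = -4903$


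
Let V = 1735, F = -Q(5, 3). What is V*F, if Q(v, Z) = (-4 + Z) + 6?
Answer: -8675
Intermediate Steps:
Q(v, Z) = 2 + Z
F = -5 (F = -(2 + 3) = -1*5 = -5)
V*F = 1735*(-5) = -8675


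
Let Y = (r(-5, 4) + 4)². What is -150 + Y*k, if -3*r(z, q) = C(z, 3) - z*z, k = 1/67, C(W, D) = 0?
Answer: -89081/603 ≈ -147.73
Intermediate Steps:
k = 1/67 ≈ 0.014925
r(z, q) = z²/3 (r(z, q) = -(0 - z*z)/3 = -(0 - z²)/3 = -(-1)*z²/3 = z²/3)
Y = 1369/9 (Y = ((⅓)*(-5)² + 4)² = ((⅓)*25 + 4)² = (25/3 + 4)² = (37/3)² = 1369/9 ≈ 152.11)
-150 + Y*k = -150 + (1369/9)*(1/67) = -150 + 1369/603 = -89081/603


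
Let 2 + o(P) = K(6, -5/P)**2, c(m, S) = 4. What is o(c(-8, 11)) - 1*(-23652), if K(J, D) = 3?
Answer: 23659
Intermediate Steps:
o(P) = 7 (o(P) = -2 + 3**2 = -2 + 9 = 7)
o(c(-8, 11)) - 1*(-23652) = 7 - 1*(-23652) = 7 + 23652 = 23659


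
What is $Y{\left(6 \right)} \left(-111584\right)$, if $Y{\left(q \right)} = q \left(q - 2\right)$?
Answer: $-2678016$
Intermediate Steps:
$Y{\left(q \right)} = q \left(-2 + q\right)$
$Y{\left(6 \right)} \left(-111584\right) = 6 \left(-2 + 6\right) \left(-111584\right) = 6 \cdot 4 \left(-111584\right) = 24 \left(-111584\right) = -2678016$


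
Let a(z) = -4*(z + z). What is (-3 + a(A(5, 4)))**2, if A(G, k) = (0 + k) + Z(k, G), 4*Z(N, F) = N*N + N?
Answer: 5625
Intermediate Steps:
Z(N, F) = N/4 + N**2/4 (Z(N, F) = (N*N + N)/4 = (N**2 + N)/4 = (N + N**2)/4 = N/4 + N**2/4)
A(G, k) = k + k*(1 + k)/4 (A(G, k) = (0 + k) + k*(1 + k)/4 = k + k*(1 + k)/4)
a(z) = -8*z
(-3 + a(A(5, 4)))**2 = (-3 - 2*4*(5 + 4))**2 = (-3 - 2*4*9)**2 = (-3 - 8*9)**2 = (-3 - 72)**2 = (-75)**2 = 5625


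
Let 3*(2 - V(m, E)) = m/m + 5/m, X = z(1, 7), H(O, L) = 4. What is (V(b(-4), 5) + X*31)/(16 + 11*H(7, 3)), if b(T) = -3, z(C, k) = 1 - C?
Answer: 1/27 ≈ 0.037037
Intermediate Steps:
X = 0 (X = 1 - 1*1 = 1 - 1 = 0)
V(m, E) = 5/3 - 5/(3*m) (V(m, E) = 2 - (m/m + 5/m)/3 = 2 - (1 + 5/m)/3 = 2 + (-1/3 - 5/(3*m)) = 5/3 - 5/(3*m))
(V(b(-4), 5) + X*31)/(16 + 11*H(7, 3)) = ((5/3)*(-1 - 3)/(-3) + 0*31)/(16 + 11*4) = ((5/3)*(-1/3)*(-4) + 0)/(16 + 44) = (20/9 + 0)/60 = (20/9)*(1/60) = 1/27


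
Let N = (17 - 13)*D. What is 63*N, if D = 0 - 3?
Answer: -756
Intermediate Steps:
D = -3
N = -12 (N = (17 - 13)*(-3) = 4*(-3) = -12)
63*N = 63*(-12) = -756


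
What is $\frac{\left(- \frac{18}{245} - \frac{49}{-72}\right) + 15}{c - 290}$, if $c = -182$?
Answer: $- \frac{275309}{8326080} \approx -0.033066$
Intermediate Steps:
$\frac{\left(- \frac{18}{245} - \frac{49}{-72}\right) + 15}{c - 290} = \frac{\left(- \frac{18}{245} - \frac{49}{-72}\right) + 15}{-182 - 290} = \frac{\left(\left(-18\right) \frac{1}{245} - - \frac{49}{72}\right) + 15}{-472} = \left(\left(- \frac{18}{245} + \frac{49}{72}\right) + 15\right) \left(- \frac{1}{472}\right) = \left(\frac{10709}{17640} + 15\right) \left(- \frac{1}{472}\right) = \frac{275309}{17640} \left(- \frac{1}{472}\right) = - \frac{275309}{8326080}$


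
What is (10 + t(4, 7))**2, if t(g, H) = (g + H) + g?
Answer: 625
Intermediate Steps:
t(g, H) = H + 2*g (t(g, H) = (H + g) + g = H + 2*g)
(10 + t(4, 7))**2 = (10 + (7 + 2*4))**2 = (10 + (7 + 8))**2 = (10 + 15)**2 = 25**2 = 625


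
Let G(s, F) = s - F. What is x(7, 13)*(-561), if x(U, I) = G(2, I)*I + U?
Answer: 76296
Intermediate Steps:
x(U, I) = U + I*(2 - I) (x(U, I) = (2 - I)*I + U = I*(2 - I) + U = U + I*(2 - I))
x(7, 13)*(-561) = (7 - 1*13*(-2 + 13))*(-561) = (7 - 1*13*11)*(-561) = (7 - 143)*(-561) = -136*(-561) = 76296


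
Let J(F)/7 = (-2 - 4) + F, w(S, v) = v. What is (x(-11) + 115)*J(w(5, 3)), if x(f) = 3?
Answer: -2478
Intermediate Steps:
J(F) = -42 + 7*F (J(F) = 7*((-2 - 4) + F) = 7*(-6 + F) = -42 + 7*F)
(x(-11) + 115)*J(w(5, 3)) = (3 + 115)*(-42 + 7*3) = 118*(-42 + 21) = 118*(-21) = -2478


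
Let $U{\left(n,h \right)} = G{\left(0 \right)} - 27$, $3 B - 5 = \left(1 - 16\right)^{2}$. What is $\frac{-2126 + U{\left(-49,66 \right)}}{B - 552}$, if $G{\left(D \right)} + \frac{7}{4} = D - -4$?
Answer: $\frac{25809}{5704} \approx 4.5247$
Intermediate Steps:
$G{\left(D \right)} = \frac{9}{4} + D$ ($G{\left(D \right)} = - \frac{7}{4} + \left(D - -4\right) = - \frac{7}{4} + \left(D + 4\right) = - \frac{7}{4} + \left(4 + D\right) = \frac{9}{4} + D$)
$B = \frac{230}{3}$ ($B = \frac{5}{3} + \frac{\left(1 - 16\right)^{2}}{3} = \frac{5}{3} + \frac{\left(-15\right)^{2}}{3} = \frac{5}{3} + \frac{1}{3} \cdot 225 = \frac{5}{3} + 75 = \frac{230}{3} \approx 76.667$)
$U{\left(n,h \right)} = - \frac{99}{4}$ ($U{\left(n,h \right)} = \left(\frac{9}{4} + 0\right) - 27 = \frac{9}{4} - 27 = - \frac{99}{4}$)
$\frac{-2126 + U{\left(-49,66 \right)}}{B - 552} = \frac{-2126 - \frac{99}{4}}{\frac{230}{3} - 552} = - \frac{8603}{4 \left(- \frac{1426}{3}\right)} = \left(- \frac{8603}{4}\right) \left(- \frac{3}{1426}\right) = \frac{25809}{5704}$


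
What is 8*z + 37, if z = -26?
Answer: -171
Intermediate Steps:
8*z + 37 = 8*(-26) + 37 = -208 + 37 = -171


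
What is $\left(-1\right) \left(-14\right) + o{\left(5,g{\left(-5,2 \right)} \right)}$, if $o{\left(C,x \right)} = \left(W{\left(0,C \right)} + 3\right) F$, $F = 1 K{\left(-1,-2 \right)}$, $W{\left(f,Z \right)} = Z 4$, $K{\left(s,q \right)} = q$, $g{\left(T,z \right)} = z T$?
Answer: $-32$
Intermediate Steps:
$g{\left(T,z \right)} = T z$
$W{\left(f,Z \right)} = 4 Z$
$F = -2$ ($F = 1 \left(-2\right) = -2$)
$o{\left(C,x \right)} = -6 - 8 C$ ($o{\left(C,x \right)} = \left(4 C + 3\right) \left(-2\right) = \left(3 + 4 C\right) \left(-2\right) = -6 - 8 C$)
$\left(-1\right) \left(-14\right) + o{\left(5,g{\left(-5,2 \right)} \right)} = \left(-1\right) \left(-14\right) - 46 = 14 - 46 = -32$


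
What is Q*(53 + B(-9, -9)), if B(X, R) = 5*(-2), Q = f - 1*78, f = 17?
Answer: -2623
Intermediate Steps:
Q = -61 (Q = 17 - 1*78 = 17 - 78 = -61)
B(X, R) = -10
Q*(53 + B(-9, -9)) = -61*(53 - 10) = -61*43 = -2623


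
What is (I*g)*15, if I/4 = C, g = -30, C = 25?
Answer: -45000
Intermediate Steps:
I = 100 (I = 4*25 = 100)
(I*g)*15 = (100*(-30))*15 = -3000*15 = -45000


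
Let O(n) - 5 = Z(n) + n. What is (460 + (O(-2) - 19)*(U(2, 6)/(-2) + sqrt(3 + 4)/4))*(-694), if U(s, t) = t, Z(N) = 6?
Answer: -340060 + 1735*sqrt(7) ≈ -3.3547e+5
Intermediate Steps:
O(n) = 11 + n (O(n) = 5 + (6 + n) = 11 + n)
(460 + (O(-2) - 19)*(U(2, 6)/(-2) + sqrt(3 + 4)/4))*(-694) = (460 + ((11 - 2) - 19)*(6/(-2) + sqrt(3 + 4)/4))*(-694) = (460 + (9 - 19)*(6*(-1/2) + sqrt(7)*(1/4)))*(-694) = (460 - 10*(-3 + sqrt(7)/4))*(-694) = (460 + (30 - 5*sqrt(7)/2))*(-694) = (490 - 5*sqrt(7)/2)*(-694) = -340060 + 1735*sqrt(7)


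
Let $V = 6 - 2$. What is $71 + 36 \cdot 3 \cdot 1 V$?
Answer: $503$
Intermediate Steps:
$V = 4$
$71 + 36 \cdot 3 \cdot 1 V = 71 + 36 \cdot 3 \cdot 1 \cdot 4 = 71 + 36 \cdot 3 \cdot 4 = 71 + 36 \cdot 12 = 71 + 432 = 503$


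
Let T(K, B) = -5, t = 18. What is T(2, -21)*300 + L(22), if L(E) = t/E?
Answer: -16491/11 ≈ -1499.2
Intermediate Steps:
L(E) = 18/E
T(2, -21)*300 + L(22) = -5*300 + 18/22 = -1500 + 18*(1/22) = -1500 + 9/11 = -16491/11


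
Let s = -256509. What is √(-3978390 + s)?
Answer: I*√4234899 ≈ 2057.9*I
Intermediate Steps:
√(-3978390 + s) = √(-3978390 - 256509) = √(-4234899) = I*√4234899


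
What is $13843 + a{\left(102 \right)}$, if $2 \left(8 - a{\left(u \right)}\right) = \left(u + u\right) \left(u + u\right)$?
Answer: $-6957$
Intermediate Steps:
$a{\left(u \right)} = 8 - 2 u^{2}$ ($a{\left(u \right)} = 8 - \frac{\left(u + u\right) \left(u + u\right)}{2} = 8 - \frac{2 u 2 u}{2} = 8 - \frac{4 u^{2}}{2} = 8 - 2 u^{2}$)
$13843 + a{\left(102 \right)} = 13843 + \left(8 - 2 \cdot 102^{2}\right) = 13843 + \left(8 - 20808\right) = 13843 - 20800 = -6957$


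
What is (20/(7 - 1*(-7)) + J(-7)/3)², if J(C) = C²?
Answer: 139129/441 ≈ 315.49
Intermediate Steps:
(20/(7 - 1*(-7)) + J(-7)/3)² = (20/(7 - 1*(-7)) + (-7)²/3)² = (20/(7 + 7) + 49*(⅓))² = (20/14 + 49/3)² = (20*(1/14) + 49/3)² = (10/7 + 49/3)² = (373/21)² = 139129/441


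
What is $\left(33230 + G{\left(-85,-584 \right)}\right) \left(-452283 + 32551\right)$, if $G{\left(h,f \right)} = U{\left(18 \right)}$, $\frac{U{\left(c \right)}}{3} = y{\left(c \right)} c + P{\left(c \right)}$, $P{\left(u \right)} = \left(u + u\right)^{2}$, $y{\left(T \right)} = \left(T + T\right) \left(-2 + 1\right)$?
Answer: $-14763653368$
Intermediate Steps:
$y{\left(T \right)} = - 2 T$ ($y{\left(T \right)} = 2 T \left(-1\right) = - 2 T$)
$P{\left(u \right)} = 4 u^{2}$ ($P{\left(u \right)} = \left(2 u\right)^{2} = 4 u^{2}$)
$U{\left(c \right)} = 6 c^{2}$ ($U{\left(c \right)} = 3 \left(- 2 c c + 4 c^{2}\right) = 3 \left(- 2 c^{2} + 4 c^{2}\right) = 3 \cdot 2 c^{2} = 6 c^{2}$)
$G{\left(h,f \right)} = 1944$ ($G{\left(h,f \right)} = 6 \cdot 18^{2} = 6 \cdot 324 = 1944$)
$\left(33230 + G{\left(-85,-584 \right)}\right) \left(-452283 + 32551\right) = \left(33230 + 1944\right) \left(-452283 + 32551\right) = 35174 \left(-419732\right) = -14763653368$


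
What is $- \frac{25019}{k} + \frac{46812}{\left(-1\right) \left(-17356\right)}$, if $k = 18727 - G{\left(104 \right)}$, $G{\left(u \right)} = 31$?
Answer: $\frac{110241847}{81121944} \approx 1.359$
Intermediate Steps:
$k = 18696$ ($k = 18727 - 31 = 18696$)
$- \frac{25019}{k} + \frac{46812}{\left(-1\right) \left(-17356\right)} = - \frac{25019}{18696} + \frac{46812}{\left(-1\right) \left(-17356\right)} = \left(-25019\right) \frac{1}{18696} + \frac{46812}{17356} = - \frac{25019}{18696} + 46812 \cdot \frac{1}{17356} = - \frac{25019}{18696} + \frac{11703}{4339} = \frac{110241847}{81121944}$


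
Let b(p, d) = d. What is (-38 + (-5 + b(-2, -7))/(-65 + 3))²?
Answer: 1373584/961 ≈ 1429.3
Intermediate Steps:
(-38 + (-5 + b(-2, -7))/(-65 + 3))² = (-38 + (-5 - 7)/(-65 + 3))² = (-38 - 12/(-62))² = (-38 - 12*(-1/62))² = (-38 + 6/31)² = (-1172/31)² = 1373584/961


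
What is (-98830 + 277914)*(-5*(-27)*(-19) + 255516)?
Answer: 45299476884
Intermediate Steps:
(-98830 + 277914)*(-5*(-27)*(-19) + 255516) = 179084*(135*(-19) + 255516) = 179084*(-2565 + 255516) = 179084*252951 = 45299476884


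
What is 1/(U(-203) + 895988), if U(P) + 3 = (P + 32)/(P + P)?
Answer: 406/363770081 ≈ 1.1161e-6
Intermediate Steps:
U(P) = -3 + (32 + P)/(2*P) (U(P) = -3 + (P + 32)/(P + P) = -3 + (32 + P)/((2*P)) = -3 + (32 + P)*(1/(2*P)) = -3 + (32 + P)/(2*P))
1/(U(-203) + 895988) = 1/((-5/2 + 16/(-203)) + 895988) = 1/((-5/2 + 16*(-1/203)) + 895988) = 1/((-5/2 - 16/203) + 895988) = 1/(-1047/406 + 895988) = 1/(363770081/406) = 406/363770081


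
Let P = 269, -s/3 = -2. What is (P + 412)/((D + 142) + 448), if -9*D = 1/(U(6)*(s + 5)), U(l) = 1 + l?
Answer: 471933/408869 ≈ 1.1542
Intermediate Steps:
s = 6 (s = -3*(-2) = 6)
D = -1/693 (D = -1/((1 + 6)*(6 + 5))/9 = -1/(9*(7*11)) = -1/9/77 = -1/9*1/77 = -1/693 ≈ -0.0014430)
(P + 412)/((D + 142) + 448) = (269 + 412)/((-1/693 + 142) + 448) = 681/(98405/693 + 448) = 681/(408869/693) = 681*(693/408869) = 471933/408869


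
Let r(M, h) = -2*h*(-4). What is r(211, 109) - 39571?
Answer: -38699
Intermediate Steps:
r(M, h) = 8*h
r(211, 109) - 39571 = 8*109 - 39571 = 872 - 39571 = -38699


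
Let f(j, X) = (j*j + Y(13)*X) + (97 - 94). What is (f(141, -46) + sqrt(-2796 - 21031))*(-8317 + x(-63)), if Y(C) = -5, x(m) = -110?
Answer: -169500678 - 8427*I*sqrt(23827) ≈ -1.695e+8 - 1.3008e+6*I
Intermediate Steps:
f(j, X) = 3 + j**2 - 5*X (f(j, X) = (j*j - 5*X) + (97 - 94) = (j**2 - 5*X) + 3 = 3 + j**2 - 5*X)
(f(141, -46) + sqrt(-2796 - 21031))*(-8317 + x(-63)) = ((3 + 141**2 - 5*(-46)) + sqrt(-2796 - 21031))*(-8317 - 110) = ((3 + 19881 + 230) + sqrt(-23827))*(-8427) = (20114 + I*sqrt(23827))*(-8427) = -169500678 - 8427*I*sqrt(23827)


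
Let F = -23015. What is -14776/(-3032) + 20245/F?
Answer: 6967170/1744537 ≈ 3.9937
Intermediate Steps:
-14776/(-3032) + 20245/F = -14776/(-3032) + 20245/(-23015) = -14776*(-1/3032) + 20245*(-1/23015) = 1847/379 - 4049/4603 = 6967170/1744537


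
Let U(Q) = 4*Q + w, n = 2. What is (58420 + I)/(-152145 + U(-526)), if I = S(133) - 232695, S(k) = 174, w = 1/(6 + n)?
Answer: 1392808/1233991 ≈ 1.1287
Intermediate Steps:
w = 1/8 (w = 1/(6 + 2) = 1/8 ≈ 0.12500)
I = -232521 (I = 174 - 232695 = -232521)
U(Q) = 1/8 + 4*Q (U(Q) = 4*Q + 1/8 = 1/8 + 4*Q)
(58420 + I)/(-152145 + U(-526)) = (58420 - 232521)/(-152145 + (1/8 + 4*(-526))) = -174101/(-152145 + (1/8 - 2104)) = -174101/(-152145 - 16831/8) = -174101/(-1233991/8) = -174101*(-8/1233991) = 1392808/1233991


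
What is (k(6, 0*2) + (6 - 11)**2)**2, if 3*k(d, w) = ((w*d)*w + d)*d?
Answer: 1369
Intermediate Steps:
k(d, w) = d*(d + d*w**2)/3 (k(d, w) = (((w*d)*w + d)*d)/3 = (((d*w)*w + d)*d)/3 = ((d*w**2 + d)*d)/3 = ((d + d*w**2)*d)/3 = (d*(d + d*w**2))/3 = d*(d + d*w**2)/3)
(k(6, 0*2) + (6 - 11)**2)**2 = ((1/3)*6**2*(1 + (0*2)**2) + (6 - 11)**2)**2 = ((1/3)*36*(1 + 0**2) + (-5)**2)**2 = ((1/3)*36*(1 + 0) + 25)**2 = ((1/3)*36*1 + 25)**2 = (12 + 25)**2 = 37**2 = 1369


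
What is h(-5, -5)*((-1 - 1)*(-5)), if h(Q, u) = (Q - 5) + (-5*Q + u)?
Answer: 100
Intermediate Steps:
h(Q, u) = -5 + u - 4*Q (h(Q, u) = (-5 + Q) + (u - 5*Q) = -5 + u - 4*Q)
h(-5, -5)*((-1 - 1)*(-5)) = (-5 - 5 - 4*(-5))*((-1 - 1)*(-5)) = (-5 - 5 + 20)*(-2*(-5)) = 10*10 = 100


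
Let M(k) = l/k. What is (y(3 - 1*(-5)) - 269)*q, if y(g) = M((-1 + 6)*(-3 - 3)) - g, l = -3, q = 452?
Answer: -625794/5 ≈ -1.2516e+5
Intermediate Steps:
M(k) = -3/k
y(g) = ⅒ - g (y(g) = -3*1/((-1 + 6)*(-3 - 3)) - g = -3/(5*(-6)) - g = -3/(-30) - g = -3*(-1/30) - g = ⅒ - g)
(y(3 - 1*(-5)) - 269)*q = ((⅒ - (3 - 1*(-5))) - 269)*452 = ((⅒ - (3 + 5)) - 269)*452 = ((⅒ - 1*8) - 269)*452 = ((⅒ - 8) - 269)*452 = (-79/10 - 269)*452 = -2769/10*452 = -625794/5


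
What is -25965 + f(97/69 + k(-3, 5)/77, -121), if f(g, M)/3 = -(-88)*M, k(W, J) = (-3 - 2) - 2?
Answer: -57909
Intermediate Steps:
k(W, J) = -7 (k(W, J) = -5 - 2 = -7)
f(g, M) = 264*M (f(g, M) = 3*(-(-88)*M) = 3*(88*M) = 264*M)
-25965 + f(97/69 + k(-3, 5)/77, -121) = -25965 + 264*(-121) = -25965 - 31944 = -57909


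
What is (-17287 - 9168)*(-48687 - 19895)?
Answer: 1814336810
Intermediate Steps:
(-17287 - 9168)*(-48687 - 19895) = -26455*(-68582) = 1814336810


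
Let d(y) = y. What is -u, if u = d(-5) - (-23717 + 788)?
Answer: -22924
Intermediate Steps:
u = 22924 (u = -5 - (-23717 + 788) = -5 - 1*(-22929) = -5 + 22929 = 22924)
-u = -1*22924 = -22924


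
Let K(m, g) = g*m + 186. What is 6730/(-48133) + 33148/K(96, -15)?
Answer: -801976052/30179391 ≈ -26.574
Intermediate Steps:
K(m, g) = 186 + g*m
6730/(-48133) + 33148/K(96, -15) = 6730/(-48133) + 33148/(186 - 15*96) = 6730*(-1/48133) + 33148/(186 - 1440) = -6730/48133 + 33148/(-1254) = -6730/48133 + 33148*(-1/1254) = -6730/48133 - 16574/627 = -801976052/30179391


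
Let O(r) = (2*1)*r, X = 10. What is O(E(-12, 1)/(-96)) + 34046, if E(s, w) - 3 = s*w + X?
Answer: 1634207/48 ≈ 34046.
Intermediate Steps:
E(s, w) = 13 + s*w (E(s, w) = 3 + (s*w + 10) = 3 + (10 + s*w) = 13 + s*w)
O(r) = 2*r
O(E(-12, 1)/(-96)) + 34046 = 2*((13 - 12*1)/(-96)) + 34046 = 2*((13 - 12)*(-1/96)) + 34046 = 2*(1*(-1/96)) + 34046 = 2*(-1/96) + 34046 = -1/48 + 34046 = 1634207/48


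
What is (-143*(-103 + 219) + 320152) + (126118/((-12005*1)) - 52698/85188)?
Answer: 51739674009081/170446990 ≈ 3.0355e+5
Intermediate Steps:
(-143*(-103 + 219) + 320152) + (126118/((-12005*1)) - 52698/85188) = (-143*116 + 320152) + (126118/(-12005) - 52698*1/85188) = (-16588 + 320152) + (126118*(-1/12005) - 8783/14198) = 303564 + (-126118/12005 - 8783/14198) = 303564 - 1896063279/170446990 = 51739674009081/170446990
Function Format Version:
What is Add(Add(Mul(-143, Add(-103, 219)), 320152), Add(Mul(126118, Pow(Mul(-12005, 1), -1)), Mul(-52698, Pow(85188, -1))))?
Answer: Rational(51739674009081, 170446990) ≈ 3.0355e+5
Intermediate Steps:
Add(Add(Mul(-143, Add(-103, 219)), 320152), Add(Mul(126118, Pow(Mul(-12005, 1), -1)), Mul(-52698, Pow(85188, -1)))) = Add(Add(Mul(-143, 116), 320152), Add(Mul(126118, Pow(-12005, -1)), Mul(-52698, Rational(1, 85188)))) = Add(Add(-16588, 320152), Add(Mul(126118, Rational(-1, 12005)), Rational(-8783, 14198))) = Add(303564, Add(Rational(-126118, 12005), Rational(-8783, 14198))) = Add(303564, Rational(-1896063279, 170446990)) = Rational(51739674009081, 170446990)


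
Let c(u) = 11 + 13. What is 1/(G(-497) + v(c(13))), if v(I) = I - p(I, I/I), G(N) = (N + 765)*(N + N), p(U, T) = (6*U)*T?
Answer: -1/266512 ≈ -3.7522e-6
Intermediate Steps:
p(U, T) = 6*T*U
c(u) = 24
G(N) = 2*N*(765 + N) (G(N) = (765 + N)*(2*N) = 2*N*(765 + N))
v(I) = -5*I (v(I) = I - 6*I/I*I = I - 6*I = -5*I)
1/(G(-497) + v(c(13))) = 1/(2*(-497)*(765 - 497) - 5*24) = 1/(2*(-497)*268 - 120) = 1/(-266392 - 120) = 1/(-266512) = -1/266512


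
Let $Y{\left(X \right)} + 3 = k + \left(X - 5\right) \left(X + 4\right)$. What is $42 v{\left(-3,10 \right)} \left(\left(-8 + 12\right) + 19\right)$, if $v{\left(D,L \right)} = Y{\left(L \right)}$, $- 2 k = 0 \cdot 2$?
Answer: $64722$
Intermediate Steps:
$k = 0$ ($k = - \frac{0 \cdot 2}{2} = \left(- \frac{1}{2}\right) 0 = 0$)
$Y{\left(X \right)} = -3 + \left(-5 + X\right) \left(4 + X\right)$ ($Y{\left(X \right)} = -3 + \left(0 + \left(X - 5\right) \left(X + 4\right)\right) = -3 + \left(0 + \left(-5 + X\right) \left(4 + X\right)\right) = -3 + \left(-5 + X\right) \left(4 + X\right)$)
$v{\left(D,L \right)} = -23 + L^{2} - L$
$42 v{\left(-3,10 \right)} \left(\left(-8 + 12\right) + 19\right) = 42 \left(-23 + 10^{2} - 10\right) \left(\left(-8 + 12\right) + 19\right) = 42 \left(-23 + 100 - 10\right) \left(4 + 19\right) = 42 \cdot 67 \cdot 23 = 2814 \cdot 23 = 64722$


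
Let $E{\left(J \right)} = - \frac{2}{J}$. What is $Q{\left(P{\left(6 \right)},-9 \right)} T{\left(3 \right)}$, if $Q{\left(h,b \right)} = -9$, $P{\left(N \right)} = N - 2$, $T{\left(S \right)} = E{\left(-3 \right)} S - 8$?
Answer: $54$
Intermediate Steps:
$T{\left(S \right)} = -8 + \frac{2 S}{3}$ ($T{\left(S \right)} = - \frac{2}{-3} S - 8 = \left(-2\right) \left(- \frac{1}{3}\right) S - 8 = \frac{2 S}{3} - 8 = -8 + \frac{2 S}{3}$)
$P{\left(N \right)} = -2 + N$
$Q{\left(P{\left(6 \right)},-9 \right)} T{\left(3 \right)} = - 9 \left(-8 + \frac{2}{3} \cdot 3\right) = - 9 \left(-8 + 2\right) = \left(-9\right) \left(-6\right) = 54$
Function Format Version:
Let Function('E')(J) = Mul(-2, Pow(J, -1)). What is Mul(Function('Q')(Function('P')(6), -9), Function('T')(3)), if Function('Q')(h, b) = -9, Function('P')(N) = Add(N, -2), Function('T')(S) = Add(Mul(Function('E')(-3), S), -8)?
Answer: 54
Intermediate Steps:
Function('T')(S) = Add(-8, Mul(Rational(2, 3), S)) (Function('T')(S) = Add(Mul(Mul(-2, Pow(-3, -1)), S), -8) = Add(Mul(Mul(-2, Rational(-1, 3)), S), -8) = Add(Mul(Rational(2, 3), S), -8) = Add(-8, Mul(Rational(2, 3), S)))
Function('P')(N) = Add(-2, N)
Mul(Function('Q')(Function('P')(6), -9), Function('T')(3)) = Mul(-9, Add(-8, Mul(Rational(2, 3), 3))) = Mul(-9, Add(-8, 2)) = Mul(-9, -6) = 54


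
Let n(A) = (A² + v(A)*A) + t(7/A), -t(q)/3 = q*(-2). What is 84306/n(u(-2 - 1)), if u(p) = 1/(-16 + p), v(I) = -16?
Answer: -30434466/287773 ≈ -105.76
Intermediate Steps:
t(q) = 6*q (t(q) = -3*q*(-2) = -(-6)*q = 6*q)
n(A) = A² - 16*A + 42/A (n(A) = (A² - 16*A) + 6*(7/A) = (A² - 16*A) + 42/A = A² - 16*A + 42/A)
84306/n(u(-2 - 1)) = 84306/(((42 + (1/(-16 + (-2 - 1)))²*(-16 + 1/(-16 + (-2 - 1))))/(1/(-16 + (-2 - 1))))) = 84306/(((42 + (1/(-16 - 3))²*(-16 + 1/(-16 - 3)))/(1/(-16 - 3)))) = 84306/(((42 + (1/(-19))²*(-16 + 1/(-19)))/(1/(-19)))) = 84306/(((42 + (-1/19)²*(-16 - 1/19))/(-1/19))) = 84306/((-19*(42 + (1/361)*(-305/19)))) = 84306/((-19*(42 - 305/6859))) = 84306/((-19*287773/6859)) = 84306/(-287773/361) = 84306*(-361/287773) = -30434466/287773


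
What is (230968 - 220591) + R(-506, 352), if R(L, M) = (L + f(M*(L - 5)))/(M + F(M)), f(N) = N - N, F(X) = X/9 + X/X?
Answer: 36615879/3529 ≈ 10376.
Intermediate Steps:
F(X) = 1 + X/9 (F(X) = X*(1/9) + 1 = X/9 + 1 = 1 + X/9)
f(N) = 0
R(L, M) = L/(1 + 10*M/9) (R(L, M) = (L + 0)/(M + (1 + M/9)) = L/(1 + 10*M/9))
(230968 - 220591) + R(-506, 352) = (230968 - 220591) + 9*(-506)/(9 + 10*352) = 10377 + 9*(-506)/(9 + 3520) = 10377 + 9*(-506)/3529 = 10377 + 9*(-506)*(1/3529) = 10377 - 4554/3529 = 36615879/3529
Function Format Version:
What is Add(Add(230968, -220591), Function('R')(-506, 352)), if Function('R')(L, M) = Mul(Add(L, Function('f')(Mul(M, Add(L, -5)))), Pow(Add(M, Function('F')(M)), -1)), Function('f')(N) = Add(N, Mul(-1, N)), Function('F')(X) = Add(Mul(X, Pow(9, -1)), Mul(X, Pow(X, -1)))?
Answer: Rational(36615879, 3529) ≈ 10376.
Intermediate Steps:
Function('F')(X) = Add(1, Mul(Rational(1, 9), X)) (Function('F')(X) = Add(Mul(X, Rational(1, 9)), 1) = Add(Mul(Rational(1, 9), X), 1) = Add(1, Mul(Rational(1, 9), X)))
Function('f')(N) = 0
Function('R')(L, M) = Mul(L, Pow(Add(1, Mul(Rational(10, 9), M)), -1)) (Function('R')(L, M) = Mul(Add(L, 0), Pow(Add(M, Add(1, Mul(Rational(1, 9), M))), -1)) = Mul(L, Pow(Add(1, Mul(Rational(10, 9), M)), -1)))
Add(Add(230968, -220591), Function('R')(-506, 352)) = Add(Add(230968, -220591), Mul(9, -506, Pow(Add(9, Mul(10, 352)), -1))) = Add(10377, Mul(9, -506, Pow(Add(9, 3520), -1))) = Add(10377, Mul(9, -506, Pow(3529, -1))) = Add(10377, Mul(9, -506, Rational(1, 3529))) = Add(10377, Rational(-4554, 3529)) = Rational(36615879, 3529)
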